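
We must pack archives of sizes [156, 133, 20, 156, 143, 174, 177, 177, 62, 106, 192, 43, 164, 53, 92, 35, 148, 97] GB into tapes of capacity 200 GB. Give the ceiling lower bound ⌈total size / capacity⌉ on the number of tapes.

Total size = 156 + 133 + 20 + 156 + 143 + 174 + 177 + 177 + 62 + 106 + 192 + 43 + 164 + 53 + 92 + 35 + 148 + 97 = 2128 GB.
⌈2128 / 200⌉ = 11.

11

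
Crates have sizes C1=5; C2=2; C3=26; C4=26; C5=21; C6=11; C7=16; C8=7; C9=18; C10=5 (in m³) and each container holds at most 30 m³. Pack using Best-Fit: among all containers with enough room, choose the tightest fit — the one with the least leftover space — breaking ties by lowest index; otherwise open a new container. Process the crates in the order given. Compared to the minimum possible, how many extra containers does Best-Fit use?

0

Best-Fit: [5,2,21] [26] [26] [11,16] [7,18,5] → 5 containers.
Total size 137 m³; any packing needs at least ⌈137/30⌉ = 5 containers.
So 5 is already optimal.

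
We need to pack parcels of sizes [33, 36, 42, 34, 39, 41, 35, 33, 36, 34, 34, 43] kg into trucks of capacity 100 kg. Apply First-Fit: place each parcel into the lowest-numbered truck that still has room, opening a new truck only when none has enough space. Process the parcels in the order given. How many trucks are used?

Put 33 kg in truck 1; 67 kg remain.
Put 36 kg in truck 1; 31 kg remain.
Put 42 kg in truck 2; 58 kg remain.
Put 34 kg in truck 2; 24 kg remain.
Put 39 kg in truck 3; 61 kg remain.
Put 41 kg in truck 3; 20 kg remain.
Put 35 kg in truck 4; 65 kg remain.
Put 33 kg in truck 4; 32 kg remain.
Put 36 kg in truck 5; 64 kg remain.
Put 34 kg in truck 5; 30 kg remain.
Put 34 kg in truck 6; 66 kg remain.
Put 43 kg in truck 6; 23 kg remain.
Final trucks: [33,36] [42,34] [39,41] [35,33] [36,34] [34,43].

6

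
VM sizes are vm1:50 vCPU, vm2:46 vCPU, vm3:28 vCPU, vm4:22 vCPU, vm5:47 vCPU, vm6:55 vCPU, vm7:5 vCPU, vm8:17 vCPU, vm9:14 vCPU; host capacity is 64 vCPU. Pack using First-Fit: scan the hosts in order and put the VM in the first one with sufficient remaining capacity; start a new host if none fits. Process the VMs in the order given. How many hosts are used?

Put vm1 (50 vCPU) in host 1; 14 vCPU remain.
Put vm2 (46 vCPU) in host 2; 18 vCPU remain.
Put vm3 (28 vCPU) in host 3; 36 vCPU remain.
Put vm4 (22 vCPU) in host 3; 14 vCPU remain.
Put vm5 (47 vCPU) in host 4; 17 vCPU remain.
Put vm6 (55 vCPU) in host 5; 9 vCPU remain.
Put vm7 (5 vCPU) in host 1; 9 vCPU remain.
Put vm8 (17 vCPU) in host 2; 1 vCPU remain.
Put vm9 (14 vCPU) in host 3; 0 vCPU remain.

5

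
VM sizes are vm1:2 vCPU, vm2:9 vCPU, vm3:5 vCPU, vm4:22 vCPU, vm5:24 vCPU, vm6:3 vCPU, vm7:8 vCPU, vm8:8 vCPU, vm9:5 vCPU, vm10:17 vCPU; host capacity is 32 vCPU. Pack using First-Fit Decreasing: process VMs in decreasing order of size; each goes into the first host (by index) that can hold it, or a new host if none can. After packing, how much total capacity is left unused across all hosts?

25

Sorted descending: 24, 22, 17, 9, 8, 8, 5, 5, 3, 2.
24 vCPU → host 1 (remaining 8 vCPU)
22 vCPU → host 2 (remaining 10 vCPU)
17 vCPU → host 3 (remaining 15 vCPU)
9 vCPU → host 2 (remaining 1 vCPU)
8 vCPU → host 1 (remaining 0 vCPU)
8 vCPU → host 3 (remaining 7 vCPU)
5 vCPU → host 3 (remaining 2 vCPU)
5 vCPU → host 4 (remaining 27 vCPU)
3 vCPU → host 4 (remaining 24 vCPU)
2 vCPU → host 3 (remaining 0 vCPU)
4 hosts × 32 vCPU = 128 vCPU; used 103 vCPU; unused 25 vCPU.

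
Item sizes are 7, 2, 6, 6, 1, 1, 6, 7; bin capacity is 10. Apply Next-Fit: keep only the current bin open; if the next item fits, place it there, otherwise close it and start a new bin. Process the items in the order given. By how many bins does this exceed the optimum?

Next-Fit: [7,2] [6] [6,1,1] [6] [7] → 5 bins.
5 items exceed 5 (half the capacity), and no two of those can share a bin, so at least 5 bins are needed.
So 5 is already optimal.

0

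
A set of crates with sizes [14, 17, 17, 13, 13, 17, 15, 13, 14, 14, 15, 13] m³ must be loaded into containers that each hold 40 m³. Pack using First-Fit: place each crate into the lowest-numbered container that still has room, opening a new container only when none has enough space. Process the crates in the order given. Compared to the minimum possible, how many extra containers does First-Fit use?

First-Fit: [14,17] [17,13] [13,17] [15,13] [14,14] [15,13] → 6 containers.
Total size 175 m³; any packing needs at least ⌈175/40⌉ = 5 containers.
An optimal packing achieves that bound: [17,17] [17,15] [15,14] [14,13,13] [14,13,13] → 5 containers.
Excess: 6 − 5 = 1.

1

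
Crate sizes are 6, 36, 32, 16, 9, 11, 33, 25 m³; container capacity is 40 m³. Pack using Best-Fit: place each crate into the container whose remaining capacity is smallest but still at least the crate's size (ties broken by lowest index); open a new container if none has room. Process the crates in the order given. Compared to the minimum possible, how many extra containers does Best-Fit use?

0

Best-Fit: [6,32] [36] [16,9,11] [33] [25] → 5 containers.
Total size 168 m³; any packing needs at least ⌈168/40⌉ = 5 containers.
So 5 is already optimal.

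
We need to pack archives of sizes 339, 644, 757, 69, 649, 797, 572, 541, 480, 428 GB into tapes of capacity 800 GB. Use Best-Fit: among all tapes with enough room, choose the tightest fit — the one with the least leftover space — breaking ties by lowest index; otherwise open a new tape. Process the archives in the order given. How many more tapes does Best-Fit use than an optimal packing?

0

Best-Fit: [339,428] [644,69] [757] [649] [797] [572] [541] [480] → 8 tapes.
8 archives exceed 400 GB (half the capacity), and no two of those can share a tape, so at least 8 tapes are needed.
So 8 is already optimal.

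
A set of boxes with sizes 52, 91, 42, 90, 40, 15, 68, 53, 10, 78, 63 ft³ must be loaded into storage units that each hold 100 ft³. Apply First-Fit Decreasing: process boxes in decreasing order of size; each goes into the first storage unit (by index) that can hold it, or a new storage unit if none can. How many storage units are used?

7 storage units

Sorted descending: 91, 90, 78, 68, 63, 53, 52, 42, 40, 15, 10.
storage unit 1: place 91 ft³, 9 ft³ left
storage unit 2: place 90 ft³, 10 ft³ left
storage unit 3: place 78 ft³, 22 ft³ left
storage unit 4: place 68 ft³, 32 ft³ left
storage unit 5: place 63 ft³, 37 ft³ left
storage unit 6: place 53 ft³, 47 ft³ left
storage unit 7: place 52 ft³, 48 ft³ left
storage unit 6: place 42 ft³, 5 ft³ left
storage unit 7: place 40 ft³, 8 ft³ left
storage unit 3: place 15 ft³, 7 ft³ left
storage unit 2: place 10 ft³, 0 ft³ left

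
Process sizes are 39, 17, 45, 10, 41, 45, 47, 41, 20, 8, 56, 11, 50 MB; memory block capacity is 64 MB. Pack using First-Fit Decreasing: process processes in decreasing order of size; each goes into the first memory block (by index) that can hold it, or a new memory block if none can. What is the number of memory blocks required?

8 memory blocks

Sorted descending: 56, 50, 47, 45, 45, 41, 41, 39, 20, 17, 11, 10, 8.
Put 56 MB in memory block 1; 8 MB remain.
Put 50 MB in memory block 2; 14 MB remain.
Put 47 MB in memory block 3; 17 MB remain.
Put 45 MB in memory block 4; 19 MB remain.
Put 45 MB in memory block 5; 19 MB remain.
Put 41 MB in memory block 6; 23 MB remain.
Put 41 MB in memory block 7; 23 MB remain.
Put 39 MB in memory block 8; 25 MB remain.
Put 20 MB in memory block 6; 3 MB remain.
Put 17 MB in memory block 3; 0 MB remain.
Put 11 MB in memory block 2; 3 MB remain.
Put 10 MB in memory block 4; 9 MB remain.
Put 8 MB in memory block 1; 0 MB remain.
Final memory blocks: [56,8] [50,11] [47,17] [45,10] [45] [41,20] [41] [39].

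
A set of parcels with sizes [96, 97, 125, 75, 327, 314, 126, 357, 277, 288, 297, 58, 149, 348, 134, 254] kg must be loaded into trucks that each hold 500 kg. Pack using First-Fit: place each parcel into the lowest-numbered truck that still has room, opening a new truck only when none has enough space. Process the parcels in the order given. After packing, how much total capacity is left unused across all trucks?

96 kg → truck 1 (remaining 404 kg)
97 kg → truck 1 (remaining 307 kg)
125 kg → truck 1 (remaining 182 kg)
75 kg → truck 1 (remaining 107 kg)
327 kg → truck 2 (remaining 173 kg)
314 kg → truck 3 (remaining 186 kg)
126 kg → truck 2 (remaining 47 kg)
357 kg → truck 4 (remaining 143 kg)
277 kg → truck 5 (remaining 223 kg)
288 kg → truck 6 (remaining 212 kg)
297 kg → truck 7 (remaining 203 kg)
58 kg → truck 1 (remaining 49 kg)
149 kg → truck 3 (remaining 37 kg)
348 kg → truck 8 (remaining 152 kg)
134 kg → truck 4 (remaining 9 kg)
254 kg → truck 9 (remaining 246 kg)
9 trucks × 500 kg = 4500 kg; used 3322 kg; unused 1178 kg.

1178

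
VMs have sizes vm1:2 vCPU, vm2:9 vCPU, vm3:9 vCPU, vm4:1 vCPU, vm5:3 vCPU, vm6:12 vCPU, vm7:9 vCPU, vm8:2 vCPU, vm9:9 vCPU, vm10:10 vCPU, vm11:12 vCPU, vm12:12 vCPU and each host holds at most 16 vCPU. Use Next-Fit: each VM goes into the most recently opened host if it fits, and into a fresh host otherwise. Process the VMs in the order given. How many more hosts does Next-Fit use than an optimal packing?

Next-Fit: [2,9] [9,1,3] [12] [9,2] [9] [10] [12] [12] → 8 hosts.
8 VMs exceed 8 vCPU (half the capacity), and no two of those can share a host, so at least 8 hosts are needed.
So 8 is already optimal.

0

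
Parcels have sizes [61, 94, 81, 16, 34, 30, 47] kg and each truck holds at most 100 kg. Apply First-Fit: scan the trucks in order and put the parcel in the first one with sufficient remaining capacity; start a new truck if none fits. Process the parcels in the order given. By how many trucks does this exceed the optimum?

First-Fit: [61,16] [94] [81] [34,30] [47] → 5 trucks.
Total size 363 kg; any packing needs at least ⌈363/100⌉ = 4 trucks.
An optimal packing achieves that bound: [94] [81,16] [61,34] [47,30] → 4 trucks.
Excess: 5 − 4 = 1.

1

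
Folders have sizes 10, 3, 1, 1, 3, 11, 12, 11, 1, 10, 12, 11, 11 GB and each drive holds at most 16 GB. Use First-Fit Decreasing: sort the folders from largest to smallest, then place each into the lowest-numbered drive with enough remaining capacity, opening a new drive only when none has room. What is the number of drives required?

8

Sorted descending: 12, 12, 11, 11, 11, 11, 10, 10, 3, 3, 1, 1, 1.
12 GB → drive 1 (remaining 4 GB)
12 GB → drive 2 (remaining 4 GB)
11 GB → drive 3 (remaining 5 GB)
11 GB → drive 4 (remaining 5 GB)
11 GB → drive 5 (remaining 5 GB)
11 GB → drive 6 (remaining 5 GB)
10 GB → drive 7 (remaining 6 GB)
10 GB → drive 8 (remaining 6 GB)
3 GB → drive 1 (remaining 1 GB)
3 GB → drive 2 (remaining 1 GB)
1 GB → drive 1 (remaining 0 GB)
1 GB → drive 2 (remaining 0 GB)
1 GB → drive 3 (remaining 4 GB)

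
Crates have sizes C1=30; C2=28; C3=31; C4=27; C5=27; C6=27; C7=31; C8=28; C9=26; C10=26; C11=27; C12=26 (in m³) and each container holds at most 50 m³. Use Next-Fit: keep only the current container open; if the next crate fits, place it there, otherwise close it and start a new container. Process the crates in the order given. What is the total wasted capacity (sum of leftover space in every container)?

266

C1 (30 m³) → container 1 (remaining 20 m³)
C2 (28 m³) → container 2 (remaining 22 m³)
C3 (31 m³) → container 3 (remaining 19 m³)
C4 (27 m³) → container 4 (remaining 23 m³)
C5 (27 m³) → container 5 (remaining 23 m³)
C6 (27 m³) → container 6 (remaining 23 m³)
C7 (31 m³) → container 7 (remaining 19 m³)
C8 (28 m³) → container 8 (remaining 22 m³)
C9 (26 m³) → container 9 (remaining 24 m³)
C10 (26 m³) → container 10 (remaining 24 m³)
C11 (27 m³) → container 11 (remaining 23 m³)
C12 (26 m³) → container 12 (remaining 24 m³)
12 containers × 50 m³ = 600 m³; used 334 m³; unused 266 m³.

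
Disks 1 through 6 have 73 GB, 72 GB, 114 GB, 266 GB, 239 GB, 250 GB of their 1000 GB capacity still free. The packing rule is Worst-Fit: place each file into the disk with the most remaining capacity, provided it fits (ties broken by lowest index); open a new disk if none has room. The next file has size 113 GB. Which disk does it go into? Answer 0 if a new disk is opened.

4

Disks with room: disk 3 (114 GB), disk 4 (266 GB), disk 5 (239 GB), disk 6 (250 GB).
Most room is disk 4 with 266 GB free.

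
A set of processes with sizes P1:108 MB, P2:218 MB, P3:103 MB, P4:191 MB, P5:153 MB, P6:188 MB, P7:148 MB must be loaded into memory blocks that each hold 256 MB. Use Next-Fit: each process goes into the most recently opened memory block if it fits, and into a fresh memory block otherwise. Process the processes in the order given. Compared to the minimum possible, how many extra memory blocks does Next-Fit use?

Next-Fit: [108] [218] [103] [191] [153] [188] [148] → 7 memory blocks.
Total size 1109 MB; any packing needs at least ⌈1109/256⌉ = 5 memory blocks.
An optimal packing achieves that bound: [218] [191] [188] [153,103] [148,108] → 5 memory blocks.
Excess: 7 − 5 = 2.

2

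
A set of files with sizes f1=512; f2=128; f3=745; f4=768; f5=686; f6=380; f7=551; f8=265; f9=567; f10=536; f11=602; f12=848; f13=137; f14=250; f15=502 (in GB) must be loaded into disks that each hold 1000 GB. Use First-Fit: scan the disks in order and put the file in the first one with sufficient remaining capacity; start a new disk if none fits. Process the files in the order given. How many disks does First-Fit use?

10 disks

f1 (512 GB) → disk 1 (remaining 488 GB)
f2 (128 GB) → disk 1 (remaining 360 GB)
f3 (745 GB) → disk 2 (remaining 255 GB)
f4 (768 GB) → disk 3 (remaining 232 GB)
f5 (686 GB) → disk 4 (remaining 314 GB)
f6 (380 GB) → disk 5 (remaining 620 GB)
f7 (551 GB) → disk 5 (remaining 69 GB)
f8 (265 GB) → disk 1 (remaining 95 GB)
f9 (567 GB) → disk 6 (remaining 433 GB)
f10 (536 GB) → disk 7 (remaining 464 GB)
f11 (602 GB) → disk 8 (remaining 398 GB)
f12 (848 GB) → disk 9 (remaining 152 GB)
f13 (137 GB) → disk 2 (remaining 118 GB)
f14 (250 GB) → disk 4 (remaining 64 GB)
f15 (502 GB) → disk 10 (remaining 498 GB)
Final disks: [512,128,265] [745,137] [768] [686,250] [380,551] [567] [536] [602] [848] [502].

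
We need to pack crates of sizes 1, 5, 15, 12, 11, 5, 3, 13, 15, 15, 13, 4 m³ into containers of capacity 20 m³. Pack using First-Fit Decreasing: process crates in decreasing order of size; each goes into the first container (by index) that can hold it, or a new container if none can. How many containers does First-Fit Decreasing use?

Sorted descending: 15, 15, 15, 13, 13, 12, 11, 5, 5, 4, 3, 1.
15 m³ → container 1 (remaining 5 m³)
15 m³ → container 2 (remaining 5 m³)
15 m³ → container 3 (remaining 5 m³)
13 m³ → container 4 (remaining 7 m³)
13 m³ → container 5 (remaining 7 m³)
12 m³ → container 6 (remaining 8 m³)
11 m³ → container 7 (remaining 9 m³)
5 m³ → container 1 (remaining 0 m³)
5 m³ → container 2 (remaining 0 m³)
4 m³ → container 3 (remaining 1 m³)
3 m³ → container 4 (remaining 4 m³)
1 m³ → container 3 (remaining 0 m³)
Final containers: [15,5] [15,5] [15,4,1] [13,3] [13] [12] [11].

7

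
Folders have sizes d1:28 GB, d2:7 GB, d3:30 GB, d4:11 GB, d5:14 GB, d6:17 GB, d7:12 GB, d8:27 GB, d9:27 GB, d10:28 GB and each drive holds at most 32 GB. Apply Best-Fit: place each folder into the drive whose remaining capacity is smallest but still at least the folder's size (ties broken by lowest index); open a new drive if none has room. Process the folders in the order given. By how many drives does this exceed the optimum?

0

Best-Fit: [28] [7,11,14] [30] [17,12] [27] [27] [28] → 7 drives.
Total size 201 GB; any packing needs at least ⌈201/32⌉ = 7 drives.
So 7 is already optimal.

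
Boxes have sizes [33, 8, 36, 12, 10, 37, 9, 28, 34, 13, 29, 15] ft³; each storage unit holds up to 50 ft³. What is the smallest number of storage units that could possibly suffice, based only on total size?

Total size = 33 + 8 + 36 + 12 + 10 + 37 + 9 + 28 + 34 + 13 + 29 + 15 = 264 ft³.
⌈264 / 50⌉ = 6.

6 storage units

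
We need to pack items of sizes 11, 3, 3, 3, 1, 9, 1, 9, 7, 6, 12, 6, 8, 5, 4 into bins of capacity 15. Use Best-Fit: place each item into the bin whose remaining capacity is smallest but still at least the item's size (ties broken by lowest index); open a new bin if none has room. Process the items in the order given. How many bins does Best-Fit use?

Put 11 in bin 1; 4 remain.
Put 3 in bin 1; 1 remain.
Put 3 in bin 2; 12 remain.
Put 3 in bin 2; 9 remain.
Put 1 in bin 1; 0 remain.
Put 9 in bin 2; 0 remain.
Put 1 in bin 3; 14 remain.
Put 9 in bin 3; 5 remain.
Put 7 in bin 4; 8 remain.
Put 6 in bin 4; 2 remain.
Put 12 in bin 5; 3 remain.
Put 6 in bin 6; 9 remain.
Put 8 in bin 6; 1 remain.
Put 5 in bin 3; 0 remain.
Put 4 in bin 7; 11 remain.
Final bins: [11,3,1] [3,3,9] [1,9,5] [7,6] [12] [6,8] [4].

7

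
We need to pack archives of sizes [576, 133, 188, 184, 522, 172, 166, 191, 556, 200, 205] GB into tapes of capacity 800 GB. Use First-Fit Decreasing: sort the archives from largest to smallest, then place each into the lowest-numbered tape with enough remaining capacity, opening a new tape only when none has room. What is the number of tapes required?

Sorted descending: 576, 556, 522, 205, 200, 191, 188, 184, 172, 166, 133.
Put 576 GB in tape 1; 224 GB remain.
Put 556 GB in tape 2; 244 GB remain.
Put 522 GB in tape 3; 278 GB remain.
Put 205 GB in tape 1; 19 GB remain.
Put 200 GB in tape 2; 44 GB remain.
Put 191 GB in tape 3; 87 GB remain.
Put 188 GB in tape 4; 612 GB remain.
Put 184 GB in tape 4; 428 GB remain.
Put 172 GB in tape 4; 256 GB remain.
Put 166 GB in tape 4; 90 GB remain.
Put 133 GB in tape 5; 667 GB remain.
Final tapes: [576,205] [556,200] [522,191] [188,184,172,166] [133].

5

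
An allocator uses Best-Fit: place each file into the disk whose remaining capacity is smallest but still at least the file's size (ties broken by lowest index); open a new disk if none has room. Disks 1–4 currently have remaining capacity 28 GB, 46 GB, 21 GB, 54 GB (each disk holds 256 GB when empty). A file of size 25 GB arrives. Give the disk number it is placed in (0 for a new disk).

1

Disks with room: disk 1 (28 GB), disk 2 (46 GB), disk 4 (54 GB).
Tightest fit is disk 1 with 28 GB free.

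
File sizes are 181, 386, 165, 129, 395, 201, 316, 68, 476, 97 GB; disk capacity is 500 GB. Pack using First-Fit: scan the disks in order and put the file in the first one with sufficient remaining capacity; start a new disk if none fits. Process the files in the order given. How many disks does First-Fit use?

Put 181 GB in disk 1; 319 GB remain.
Put 386 GB in disk 2; 114 GB remain.
Put 165 GB in disk 1; 154 GB remain.
Put 129 GB in disk 1; 25 GB remain.
Put 395 GB in disk 3; 105 GB remain.
Put 201 GB in disk 4; 299 GB remain.
Put 316 GB in disk 5; 184 GB remain.
Put 68 GB in disk 2; 46 GB remain.
Put 476 GB in disk 6; 24 GB remain.
Put 97 GB in disk 3; 8 GB remain.

6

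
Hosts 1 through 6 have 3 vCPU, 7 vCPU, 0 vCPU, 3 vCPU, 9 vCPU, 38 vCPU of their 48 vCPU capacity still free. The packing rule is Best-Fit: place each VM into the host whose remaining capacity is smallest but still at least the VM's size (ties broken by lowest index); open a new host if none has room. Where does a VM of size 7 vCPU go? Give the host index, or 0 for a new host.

2

Hosts with room: host 2 (7 vCPU), host 5 (9 vCPU), host 6 (38 vCPU).
Tightest fit is host 2 with 7 vCPU free.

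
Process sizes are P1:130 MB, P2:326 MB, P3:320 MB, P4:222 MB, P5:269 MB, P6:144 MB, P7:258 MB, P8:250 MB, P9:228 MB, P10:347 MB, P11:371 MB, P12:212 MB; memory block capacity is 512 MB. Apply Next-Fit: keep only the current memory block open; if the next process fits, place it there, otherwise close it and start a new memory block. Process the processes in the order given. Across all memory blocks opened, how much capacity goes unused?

memory block 1: place P1 (130 MB), 382 MB left
memory block 1: place P2 (326 MB), 56 MB left
memory block 2: place P3 (320 MB), 192 MB left
memory block 3: place P4 (222 MB), 290 MB left
memory block 3: place P5 (269 MB), 21 MB left
memory block 4: place P6 (144 MB), 368 MB left
memory block 4: place P7 (258 MB), 110 MB left
memory block 5: place P8 (250 MB), 262 MB left
memory block 5: place P9 (228 MB), 34 MB left
memory block 6: place P10 (347 MB), 165 MB left
memory block 7: place P11 (371 MB), 141 MB left
memory block 8: place P12 (212 MB), 300 MB left
8 memory blocks × 512 MB = 4096 MB; used 3077 MB; unused 1019 MB.

1019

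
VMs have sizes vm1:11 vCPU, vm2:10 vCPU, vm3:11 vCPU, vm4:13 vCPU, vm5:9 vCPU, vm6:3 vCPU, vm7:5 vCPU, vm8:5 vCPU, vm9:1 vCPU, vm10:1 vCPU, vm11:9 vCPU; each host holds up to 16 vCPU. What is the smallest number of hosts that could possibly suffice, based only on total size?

5

Total size = 11 + 10 + 11 + 13 + 9 + 3 + 5 + 5 + 1 + 1 + 9 = 78 vCPU.
⌈78 / 16⌉ = 5.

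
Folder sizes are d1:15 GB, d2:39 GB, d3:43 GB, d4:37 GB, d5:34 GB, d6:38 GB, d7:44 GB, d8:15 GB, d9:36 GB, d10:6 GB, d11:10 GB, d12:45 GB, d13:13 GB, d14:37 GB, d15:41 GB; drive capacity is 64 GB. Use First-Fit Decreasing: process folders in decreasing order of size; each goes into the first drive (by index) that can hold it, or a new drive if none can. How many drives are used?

10

Sorted descending: 45, 44, 43, 41, 39, 38, 37, 37, 36, 34, 15, 15, 13, 10, 6.
Put 45 GB in drive 1; 19 GB remain.
Put 44 GB in drive 2; 20 GB remain.
Put 43 GB in drive 3; 21 GB remain.
Put 41 GB in drive 4; 23 GB remain.
Put 39 GB in drive 5; 25 GB remain.
Put 38 GB in drive 6; 26 GB remain.
Put 37 GB in drive 7; 27 GB remain.
Put 37 GB in drive 8; 27 GB remain.
Put 36 GB in drive 9; 28 GB remain.
Put 34 GB in drive 10; 30 GB remain.
Put 15 GB in drive 1; 4 GB remain.
Put 15 GB in drive 2; 5 GB remain.
Put 13 GB in drive 3; 8 GB remain.
Put 10 GB in drive 4; 13 GB remain.
Put 6 GB in drive 3; 2 GB remain.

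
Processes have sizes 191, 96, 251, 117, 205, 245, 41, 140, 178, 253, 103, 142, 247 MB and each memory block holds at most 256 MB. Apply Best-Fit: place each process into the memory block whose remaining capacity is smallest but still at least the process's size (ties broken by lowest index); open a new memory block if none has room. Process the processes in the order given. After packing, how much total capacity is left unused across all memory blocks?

351

memory block 1: place 191 MB, 65 MB left
memory block 2: place 96 MB, 160 MB left
memory block 3: place 251 MB, 5 MB left
memory block 2: place 117 MB, 43 MB left
memory block 4: place 205 MB, 51 MB left
memory block 5: place 245 MB, 11 MB left
memory block 2: place 41 MB, 2 MB left
memory block 6: place 140 MB, 116 MB left
memory block 7: place 178 MB, 78 MB left
memory block 8: place 253 MB, 3 MB left
memory block 6: place 103 MB, 13 MB left
memory block 9: place 142 MB, 114 MB left
memory block 10: place 247 MB, 9 MB left
10 memory blocks × 256 MB = 2560 MB; used 2209 MB; unused 351 MB.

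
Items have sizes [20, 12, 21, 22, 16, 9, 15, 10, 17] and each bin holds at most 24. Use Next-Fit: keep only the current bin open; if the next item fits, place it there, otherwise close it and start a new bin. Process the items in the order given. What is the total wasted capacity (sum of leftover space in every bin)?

Put 20 in bin 1; 4 remain.
Put 12 in bin 2; 12 remain.
Put 21 in bin 3; 3 remain.
Put 22 in bin 4; 2 remain.
Put 16 in bin 5; 8 remain.
Put 9 in bin 6; 15 remain.
Put 15 in bin 6; 0 remain.
Put 10 in bin 7; 14 remain.
Put 17 in bin 8; 7 remain.
8 bins × 24 = 192; used 142; unused 50.

50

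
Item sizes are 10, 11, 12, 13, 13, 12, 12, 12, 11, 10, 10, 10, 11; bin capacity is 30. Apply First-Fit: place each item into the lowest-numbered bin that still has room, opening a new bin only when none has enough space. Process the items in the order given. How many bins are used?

Put 10 in bin 1; 20 remain.
Put 11 in bin 1; 9 remain.
Put 12 in bin 2; 18 remain.
Put 13 in bin 2; 5 remain.
Put 13 in bin 3; 17 remain.
Put 12 in bin 3; 5 remain.
Put 12 in bin 4; 18 remain.
Put 12 in bin 4; 6 remain.
Put 11 in bin 5; 19 remain.
Put 10 in bin 5; 9 remain.
Put 10 in bin 6; 20 remain.
Put 10 in bin 6; 10 remain.
Put 11 in bin 7; 19 remain.
Final bins: [10,11] [12,13] [13,12] [12,12] [11,10] [10,10] [11].

7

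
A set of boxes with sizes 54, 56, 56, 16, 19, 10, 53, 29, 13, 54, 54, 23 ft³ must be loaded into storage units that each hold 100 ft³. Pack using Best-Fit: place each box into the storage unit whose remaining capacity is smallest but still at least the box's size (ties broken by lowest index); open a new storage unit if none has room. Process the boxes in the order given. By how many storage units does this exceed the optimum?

0

Best-Fit: [54,13,23] [56,16,19] [56,10,29] [53] [54] [54] → 6 storage units.
6 boxes exceed 50 ft³ (half the capacity), and no two of those can share a storage unit, so at least 6 storage units are needed.
So 6 is already optimal.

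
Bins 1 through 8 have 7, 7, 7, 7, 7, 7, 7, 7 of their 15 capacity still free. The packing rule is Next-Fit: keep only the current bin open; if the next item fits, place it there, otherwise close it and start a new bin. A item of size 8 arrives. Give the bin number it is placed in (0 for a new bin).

0

Next-Fit only looks at bin 8, which has 7 free.
8 does not fit, so a new bin is opened.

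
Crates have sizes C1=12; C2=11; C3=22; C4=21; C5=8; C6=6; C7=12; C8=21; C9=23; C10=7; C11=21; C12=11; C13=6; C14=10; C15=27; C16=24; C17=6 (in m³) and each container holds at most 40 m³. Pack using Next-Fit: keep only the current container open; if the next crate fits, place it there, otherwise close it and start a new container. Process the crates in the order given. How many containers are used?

8

C1 (12 m³) → container 1 (remaining 28 m³)
C2 (11 m³) → container 1 (remaining 17 m³)
C3 (22 m³) → container 2 (remaining 18 m³)
C4 (21 m³) → container 3 (remaining 19 m³)
C5 (8 m³) → container 3 (remaining 11 m³)
C6 (6 m³) → container 3 (remaining 5 m³)
C7 (12 m³) → container 4 (remaining 28 m³)
C8 (21 m³) → container 4 (remaining 7 m³)
C9 (23 m³) → container 5 (remaining 17 m³)
C10 (7 m³) → container 5 (remaining 10 m³)
C11 (21 m³) → container 6 (remaining 19 m³)
C12 (11 m³) → container 6 (remaining 8 m³)
C13 (6 m³) → container 6 (remaining 2 m³)
C14 (10 m³) → container 7 (remaining 30 m³)
C15 (27 m³) → container 7 (remaining 3 m³)
C16 (24 m³) → container 8 (remaining 16 m³)
C17 (6 m³) → container 8 (remaining 10 m³)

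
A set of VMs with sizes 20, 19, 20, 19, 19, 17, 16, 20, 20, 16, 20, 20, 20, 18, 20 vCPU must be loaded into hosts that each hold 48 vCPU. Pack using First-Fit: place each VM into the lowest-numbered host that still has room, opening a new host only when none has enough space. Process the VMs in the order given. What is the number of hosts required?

8

host 1: place 20 vCPU, 28 vCPU left
host 1: place 19 vCPU, 9 vCPU left
host 2: place 20 vCPU, 28 vCPU left
host 2: place 19 vCPU, 9 vCPU left
host 3: place 19 vCPU, 29 vCPU left
host 3: place 17 vCPU, 12 vCPU left
host 4: place 16 vCPU, 32 vCPU left
host 4: place 20 vCPU, 12 vCPU left
host 5: place 20 vCPU, 28 vCPU left
host 5: place 16 vCPU, 12 vCPU left
host 6: place 20 vCPU, 28 vCPU left
host 6: place 20 vCPU, 8 vCPU left
host 7: place 20 vCPU, 28 vCPU left
host 7: place 18 vCPU, 10 vCPU left
host 8: place 20 vCPU, 28 vCPU left
Final hosts: [20,19] [20,19] [19,17] [16,20] [20,16] [20,20] [20,18] [20].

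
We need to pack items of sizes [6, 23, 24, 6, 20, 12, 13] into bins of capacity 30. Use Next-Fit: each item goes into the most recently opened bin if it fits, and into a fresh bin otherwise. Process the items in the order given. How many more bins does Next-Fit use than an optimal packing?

Next-Fit: [6,23] [24,6] [20] [12,13] → 4 bins.
Total size 104; any packing needs at least ⌈104/30⌉ = 4 bins.
So 4 is already optimal.

0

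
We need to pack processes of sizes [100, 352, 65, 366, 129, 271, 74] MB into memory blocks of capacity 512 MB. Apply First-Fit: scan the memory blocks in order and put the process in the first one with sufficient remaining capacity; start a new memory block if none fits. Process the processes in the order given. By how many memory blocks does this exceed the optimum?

First-Fit: [100,352] [65,366,74] [129,271] → 3 memory blocks.
Total size 1357 MB; any packing needs at least ⌈1357/512⌉ = 3 memory blocks.
So 3 is already optimal.

0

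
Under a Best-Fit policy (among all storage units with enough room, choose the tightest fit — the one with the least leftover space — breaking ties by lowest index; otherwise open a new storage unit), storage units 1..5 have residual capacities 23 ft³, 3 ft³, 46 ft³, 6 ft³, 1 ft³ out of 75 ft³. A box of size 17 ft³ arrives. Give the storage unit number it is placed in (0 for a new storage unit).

Storage units with room: storage unit 1 (23 ft³), storage unit 3 (46 ft³).
Tightest fit is storage unit 1 with 23 ft³ free.

1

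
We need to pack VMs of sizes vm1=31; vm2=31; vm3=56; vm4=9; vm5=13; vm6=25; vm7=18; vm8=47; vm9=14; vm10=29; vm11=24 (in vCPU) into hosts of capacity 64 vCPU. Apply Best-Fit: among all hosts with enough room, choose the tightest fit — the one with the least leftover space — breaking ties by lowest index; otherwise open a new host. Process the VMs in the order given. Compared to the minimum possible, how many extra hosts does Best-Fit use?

Best-Fit: [31,31] [56] [9,13,25,14] [18,29] [47] [24] → 6 hosts.
Total size 297 vCPU; any packing needs at least ⌈297/64⌉ = 5 hosts.
An optimal packing achieves that bound: [56] [47,14] [31,31] [29,25,9] [24,18,13] → 5 hosts.
Excess: 6 − 5 = 1.

1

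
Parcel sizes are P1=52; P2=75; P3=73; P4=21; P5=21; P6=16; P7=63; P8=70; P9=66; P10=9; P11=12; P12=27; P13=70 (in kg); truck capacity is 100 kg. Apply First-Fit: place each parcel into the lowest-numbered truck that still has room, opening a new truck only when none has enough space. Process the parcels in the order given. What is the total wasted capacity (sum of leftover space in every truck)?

125

P1 (52 kg) → truck 1 (remaining 48 kg)
P2 (75 kg) → truck 2 (remaining 25 kg)
P3 (73 kg) → truck 3 (remaining 27 kg)
P4 (21 kg) → truck 1 (remaining 27 kg)
P5 (21 kg) → truck 1 (remaining 6 kg)
P6 (16 kg) → truck 2 (remaining 9 kg)
P7 (63 kg) → truck 4 (remaining 37 kg)
P8 (70 kg) → truck 5 (remaining 30 kg)
P9 (66 kg) → truck 6 (remaining 34 kg)
P10 (9 kg) → truck 2 (remaining 0 kg)
P11 (12 kg) → truck 3 (remaining 15 kg)
P12 (27 kg) → truck 4 (remaining 10 kg)
P13 (70 kg) → truck 7 (remaining 30 kg)
7 trucks × 100 kg = 700 kg; used 575 kg; unused 125 kg.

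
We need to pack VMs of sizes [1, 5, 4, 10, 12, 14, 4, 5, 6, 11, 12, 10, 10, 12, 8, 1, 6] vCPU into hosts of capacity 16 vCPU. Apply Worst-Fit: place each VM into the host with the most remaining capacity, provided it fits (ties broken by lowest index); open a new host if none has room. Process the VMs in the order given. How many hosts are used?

10

host 1: place 1 vCPU, 15 vCPU left
host 1: place 5 vCPU, 10 vCPU left
host 1: place 4 vCPU, 6 vCPU left
host 2: place 10 vCPU, 6 vCPU left
host 3: place 12 vCPU, 4 vCPU left
host 4: place 14 vCPU, 2 vCPU left
host 1: place 4 vCPU, 2 vCPU left
host 2: place 5 vCPU, 1 vCPU left
host 5: place 6 vCPU, 10 vCPU left
host 6: place 11 vCPU, 5 vCPU left
host 7: place 12 vCPU, 4 vCPU left
host 5: place 10 vCPU, 0 vCPU left
host 8: place 10 vCPU, 6 vCPU left
host 9: place 12 vCPU, 4 vCPU left
host 10: place 8 vCPU, 8 vCPU left
host 10: place 1 vCPU, 7 vCPU left
host 10: place 6 vCPU, 1 vCPU left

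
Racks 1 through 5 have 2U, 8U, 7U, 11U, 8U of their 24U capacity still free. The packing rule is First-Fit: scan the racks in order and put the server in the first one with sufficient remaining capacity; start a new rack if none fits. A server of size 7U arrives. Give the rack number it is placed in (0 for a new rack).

Racks with room: rack 2 (8U), rack 3 (7U), rack 4 (11U), rack 5 (8U).
The first with room is rack 2.

2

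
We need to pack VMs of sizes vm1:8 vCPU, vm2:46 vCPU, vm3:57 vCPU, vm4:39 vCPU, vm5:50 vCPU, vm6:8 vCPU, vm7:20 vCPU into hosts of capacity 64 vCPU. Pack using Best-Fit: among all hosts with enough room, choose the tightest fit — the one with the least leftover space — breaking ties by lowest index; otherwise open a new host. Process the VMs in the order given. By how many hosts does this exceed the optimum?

0

Best-Fit: [8,46,8] [57] [39,20] [50] → 4 hosts.
Total size 228 vCPU; any packing needs at least ⌈228/64⌉ = 4 hosts.
So 4 is already optimal.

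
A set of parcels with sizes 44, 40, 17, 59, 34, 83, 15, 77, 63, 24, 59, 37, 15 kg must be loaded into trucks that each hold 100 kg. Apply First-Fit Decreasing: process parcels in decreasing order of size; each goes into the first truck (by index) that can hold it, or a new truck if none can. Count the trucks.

6

Sorted descending: 83, 77, 63, 59, 59, 44, 40, 37, 34, 24, 17, 15, 15.
truck 1: place 83 kg, 17 kg left
truck 2: place 77 kg, 23 kg left
truck 3: place 63 kg, 37 kg left
truck 4: place 59 kg, 41 kg left
truck 5: place 59 kg, 41 kg left
truck 6: place 44 kg, 56 kg left
truck 4: place 40 kg, 1 kg left
truck 3: place 37 kg, 0 kg left
truck 5: place 34 kg, 7 kg left
truck 6: place 24 kg, 32 kg left
truck 1: place 17 kg, 0 kg left
truck 2: place 15 kg, 8 kg left
truck 6: place 15 kg, 17 kg left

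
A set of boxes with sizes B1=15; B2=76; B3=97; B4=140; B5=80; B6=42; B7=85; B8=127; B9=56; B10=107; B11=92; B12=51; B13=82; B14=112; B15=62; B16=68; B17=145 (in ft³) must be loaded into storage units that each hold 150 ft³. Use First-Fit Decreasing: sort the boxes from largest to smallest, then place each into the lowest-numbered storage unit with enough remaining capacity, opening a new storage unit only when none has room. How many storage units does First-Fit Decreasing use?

Sorted descending: 145, 140, 127, 112, 107, 97, 92, 85, 82, 80, 76, 68, 62, 56, 51, 42, 15.
145 ft³ → storage unit 1 (remaining 5 ft³)
140 ft³ → storage unit 2 (remaining 10 ft³)
127 ft³ → storage unit 3 (remaining 23 ft³)
112 ft³ → storage unit 4 (remaining 38 ft³)
107 ft³ → storage unit 5 (remaining 43 ft³)
97 ft³ → storage unit 6 (remaining 53 ft³)
92 ft³ → storage unit 7 (remaining 58 ft³)
85 ft³ → storage unit 8 (remaining 65 ft³)
82 ft³ → storage unit 9 (remaining 68 ft³)
80 ft³ → storage unit 10 (remaining 70 ft³)
76 ft³ → storage unit 11 (remaining 74 ft³)
68 ft³ → storage unit 9 (remaining 0 ft³)
62 ft³ → storage unit 8 (remaining 3 ft³)
56 ft³ → storage unit 7 (remaining 2 ft³)
51 ft³ → storage unit 6 (remaining 2 ft³)
42 ft³ → storage unit 5 (remaining 1 ft³)
15 ft³ → storage unit 3 (remaining 8 ft³)

11 storage units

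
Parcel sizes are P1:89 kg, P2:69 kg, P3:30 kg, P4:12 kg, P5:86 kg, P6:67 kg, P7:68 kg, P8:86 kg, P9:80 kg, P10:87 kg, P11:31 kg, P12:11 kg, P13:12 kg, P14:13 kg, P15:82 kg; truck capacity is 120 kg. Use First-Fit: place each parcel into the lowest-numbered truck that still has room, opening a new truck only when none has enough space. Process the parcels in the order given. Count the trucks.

9 trucks

truck 1: place P1 (89 kg), 31 kg left
truck 2: place P2 (69 kg), 51 kg left
truck 1: place P3 (30 kg), 1 kg left
truck 2: place P4 (12 kg), 39 kg left
truck 3: place P5 (86 kg), 34 kg left
truck 4: place P6 (67 kg), 53 kg left
truck 5: place P7 (68 kg), 52 kg left
truck 6: place P8 (86 kg), 34 kg left
truck 7: place P9 (80 kg), 40 kg left
truck 8: place P10 (87 kg), 33 kg left
truck 2: place P11 (31 kg), 8 kg left
truck 3: place P12 (11 kg), 23 kg left
truck 3: place P13 (12 kg), 11 kg left
truck 4: place P14 (13 kg), 40 kg left
truck 9: place P15 (82 kg), 38 kg left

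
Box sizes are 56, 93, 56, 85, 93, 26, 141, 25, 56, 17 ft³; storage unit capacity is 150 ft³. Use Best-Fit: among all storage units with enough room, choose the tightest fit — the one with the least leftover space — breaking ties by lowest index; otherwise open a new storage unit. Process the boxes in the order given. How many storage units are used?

5 storage units

Put 56 ft³ in storage unit 1; 94 ft³ remain.
Put 93 ft³ in storage unit 1; 1 ft³ remain.
Put 56 ft³ in storage unit 2; 94 ft³ remain.
Put 85 ft³ in storage unit 2; 9 ft³ remain.
Put 93 ft³ in storage unit 3; 57 ft³ remain.
Put 26 ft³ in storage unit 3; 31 ft³ remain.
Put 141 ft³ in storage unit 4; 9 ft³ remain.
Put 25 ft³ in storage unit 3; 6 ft³ remain.
Put 56 ft³ in storage unit 5; 94 ft³ remain.
Put 17 ft³ in storage unit 5; 77 ft³ remain.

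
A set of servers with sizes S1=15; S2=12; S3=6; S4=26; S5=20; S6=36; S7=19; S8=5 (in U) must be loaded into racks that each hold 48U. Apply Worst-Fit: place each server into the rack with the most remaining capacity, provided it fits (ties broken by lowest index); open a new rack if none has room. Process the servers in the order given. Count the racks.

4

S1 (15U) → rack 1 (remaining 33U)
S2 (12U) → rack 1 (remaining 21U)
S3 (6U) → rack 1 (remaining 15U)
S4 (26U) → rack 2 (remaining 22U)
S5 (20U) → rack 2 (remaining 2U)
S6 (36U) → rack 3 (remaining 12U)
S7 (19U) → rack 4 (remaining 29U)
S8 (5U) → rack 4 (remaining 24U)
Final racks: [15,12,6] [26,20] [36] [19,5].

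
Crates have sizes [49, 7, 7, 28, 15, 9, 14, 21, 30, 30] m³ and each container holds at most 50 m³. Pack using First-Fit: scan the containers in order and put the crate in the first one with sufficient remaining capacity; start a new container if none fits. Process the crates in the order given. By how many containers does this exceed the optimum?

First-Fit: [49] [7,7,28] [15,9,14] [21] [30] [30] → 6 containers.
Total size 210 m³; any packing needs at least ⌈210/50⌉ = 5 containers.
An optimal packing achieves that bound: [49] [30,15] [30,14] [28,21] [9,7,7] → 5 containers.
Excess: 6 − 5 = 1.

1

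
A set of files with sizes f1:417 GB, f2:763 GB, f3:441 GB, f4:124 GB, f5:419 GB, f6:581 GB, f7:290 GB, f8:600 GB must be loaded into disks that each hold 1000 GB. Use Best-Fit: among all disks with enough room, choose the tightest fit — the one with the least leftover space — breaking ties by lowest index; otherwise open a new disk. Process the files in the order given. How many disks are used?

4 disks

disk 1: place f1 (417 GB), 583 GB left
disk 2: place f2 (763 GB), 237 GB left
disk 1: place f3 (441 GB), 142 GB left
disk 1: place f4 (124 GB), 18 GB left
disk 3: place f5 (419 GB), 581 GB left
disk 3: place f6 (581 GB), 0 GB left
disk 4: place f7 (290 GB), 710 GB left
disk 4: place f8 (600 GB), 110 GB left
Final disks: [417,441,124] [763] [419,581] [290,600].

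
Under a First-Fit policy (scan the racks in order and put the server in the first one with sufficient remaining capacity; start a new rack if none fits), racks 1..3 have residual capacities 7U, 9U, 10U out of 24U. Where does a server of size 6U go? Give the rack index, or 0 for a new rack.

Racks with room: rack 1 (7U), rack 2 (9U), rack 3 (10U).
The first with room is rack 1.

1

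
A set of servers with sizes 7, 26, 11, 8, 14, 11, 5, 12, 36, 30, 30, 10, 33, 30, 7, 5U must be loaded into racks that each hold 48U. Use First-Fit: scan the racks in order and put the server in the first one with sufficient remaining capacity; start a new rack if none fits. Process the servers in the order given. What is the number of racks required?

7 racks

Put 7U in rack 1; 41U remain.
Put 26U in rack 1; 15U remain.
Put 11U in rack 1; 4U remain.
Put 8U in rack 2; 40U remain.
Put 14U in rack 2; 26U remain.
Put 11U in rack 2; 15U remain.
Put 5U in rack 2; 10U remain.
Put 12U in rack 3; 36U remain.
Put 36U in rack 3; 0U remain.
Put 30U in rack 4; 18U remain.
Put 30U in rack 5; 18U remain.
Put 10U in rack 2; 0U remain.
Put 33U in rack 6; 15U remain.
Put 30U in rack 7; 18U remain.
Put 7U in rack 4; 11U remain.
Put 5U in rack 4; 6U remain.
Final racks: [7,26,11] [8,14,11,5,10] [12,36] [30,7,5] [30] [33] [30].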